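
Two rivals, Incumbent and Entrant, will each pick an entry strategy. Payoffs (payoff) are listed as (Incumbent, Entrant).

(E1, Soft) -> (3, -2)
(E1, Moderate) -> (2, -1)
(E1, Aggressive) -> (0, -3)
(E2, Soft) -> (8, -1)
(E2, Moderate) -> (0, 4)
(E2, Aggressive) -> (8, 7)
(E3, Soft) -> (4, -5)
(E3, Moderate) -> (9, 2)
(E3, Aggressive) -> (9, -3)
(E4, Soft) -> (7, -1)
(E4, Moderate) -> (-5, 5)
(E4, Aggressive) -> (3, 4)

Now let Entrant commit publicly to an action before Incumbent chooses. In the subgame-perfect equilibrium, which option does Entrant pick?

Solve by backward induction (Entrant leads).
- Soft: BR = E2, leader payoff -1.
- Moderate: BR = E3, leader payoff 2.
- Aggressive: BR = E3, leader payoff -3.
Among -1, 2, -3, the best is 2 at Moderate. Subgame-perfect outcome: (E3, Moderate) with payoffs (9, 2).

Moderate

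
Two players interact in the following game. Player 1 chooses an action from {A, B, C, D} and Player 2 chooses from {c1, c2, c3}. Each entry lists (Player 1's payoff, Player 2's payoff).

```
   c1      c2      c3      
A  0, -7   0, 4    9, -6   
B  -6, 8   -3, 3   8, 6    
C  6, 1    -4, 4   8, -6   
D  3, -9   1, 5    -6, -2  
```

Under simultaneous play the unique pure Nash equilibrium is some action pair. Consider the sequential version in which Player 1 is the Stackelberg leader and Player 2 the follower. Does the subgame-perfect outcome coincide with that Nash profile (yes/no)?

yes

Solve by backward induction (Player 1 leads).
- A → Player 2 plays c2 (best of -7, 4, -6); Player 1 gets 0.
- B → Player 2 plays c1 (best of 8, 3, 6); Player 1 gets -6.
- C → Player 2 plays c2 (best of 1, 4, -6); Player 1 gets -4.
- D → Player 2 plays c2 (best of -9, 5, -2); Player 1 gets 1.
Maximizing over 0, -6, -4, 1, Player 1 chooses D. Subgame-perfect outcome: (D, c2) with payoffs (1, 5).
For the simultaneous game, intersect best replies.
Player 1's best replies: c1→C; c2→D; c3→A.
Player 2's best replies: A→c2; B→c1; C→c2; D→c2.
Only (D, c2) has each player best-responding; Nash payoffs (1, 5).
Sequential outcome (D, c2) coincides with the Nash profile (D, c2).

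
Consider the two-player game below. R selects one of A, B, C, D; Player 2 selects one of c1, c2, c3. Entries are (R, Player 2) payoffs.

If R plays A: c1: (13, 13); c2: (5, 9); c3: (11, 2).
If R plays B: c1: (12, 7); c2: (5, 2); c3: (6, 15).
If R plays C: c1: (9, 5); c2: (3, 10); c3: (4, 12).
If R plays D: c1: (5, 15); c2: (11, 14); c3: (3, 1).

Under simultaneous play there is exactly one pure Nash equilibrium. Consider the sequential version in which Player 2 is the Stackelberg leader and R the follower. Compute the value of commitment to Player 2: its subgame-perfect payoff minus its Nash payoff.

1

Solve by backward induction (Player 2 leads).
- c1: R compares 13, 12, 9, 5 and picks A; Player 2 would get 13.
- c2: R compares 5, 5, 3, 11 and picks D; Player 2 would get 14.
- c3: R compares 11, 6, 4, 3 and picks A; Player 2 would get 2.
Among 13, 14, 2, the best is 14 at c2. Subgame-perfect outcome: (D, c2) with payoffs (11, 14).
Now find the simultaneous Nash equilibrium.
R's best replies: c1→A; c2→D; c3→A.
Player 2's best replies: A→c1; B→c3; C→c3; D→c1.
Only (A, c1) has each player best-responding; Nash payoffs (13, 13).
Player 2's commitment gain: 14 − 13 = 1.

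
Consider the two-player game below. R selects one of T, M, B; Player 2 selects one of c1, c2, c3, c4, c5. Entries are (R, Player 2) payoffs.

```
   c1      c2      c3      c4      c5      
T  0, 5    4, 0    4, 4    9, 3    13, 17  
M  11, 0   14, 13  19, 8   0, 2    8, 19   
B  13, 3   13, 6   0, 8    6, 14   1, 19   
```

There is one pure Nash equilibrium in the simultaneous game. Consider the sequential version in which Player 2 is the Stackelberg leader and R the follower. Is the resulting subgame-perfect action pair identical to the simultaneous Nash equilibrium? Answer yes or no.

yes

Solve by backward induction (Player 2 leads).
- c1 → R plays B (best of 0, 11, 13); Player 2 gets 3.
- c2 → R plays M (best of 4, 14, 13); Player 2 gets 13.
- c3 → R plays M (best of 4, 19, 0); Player 2 gets 8.
- c4 → R plays T (best of 9, 0, 6); Player 2 gets 3.
- c5 → R plays T (best of 13, 8, 1); Player 2 gets 17.
Among 3, 13, 8, 3, 17, the best is 17 at c5. Subgame-perfect outcome: (T, c5) with payoffs (13, 17).
Under simultaneous play:
R's best replies: c1→B; c2→M; c3→M; c4→T; c5→T.
Player 2's best replies: T→c5; M→c5; B→c5.
Only (T, c5) has each player best-responding; Nash payoffs (13, 17).
Sequential outcome (T, c5) coincides with the Nash profile (T, c5).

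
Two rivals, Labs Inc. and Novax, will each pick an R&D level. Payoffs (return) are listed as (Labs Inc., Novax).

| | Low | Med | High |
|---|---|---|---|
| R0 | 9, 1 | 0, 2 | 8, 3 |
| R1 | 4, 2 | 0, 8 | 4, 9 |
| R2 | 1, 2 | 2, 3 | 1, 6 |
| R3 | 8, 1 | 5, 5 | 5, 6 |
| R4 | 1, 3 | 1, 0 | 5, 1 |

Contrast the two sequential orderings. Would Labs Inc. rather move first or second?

first

If Labs Inc. leads: Novax's best replies are R0→High, R1→High, R2→High, R3→High, R4→Low; Labs Inc.'s induced payoffs 8, 4, 1, 5, 1; outcome (R0, High), payoffs (8, 3).
If Novax leads: Labs Inc.'s best replies are Low→R0, Med→R3, High→R0; Novax's induced payoffs 1, 5, 3; outcome (R3, Med), payoffs (5, 5).
Labs Inc. gets 8 moving first and 5 moving second, so Labs Inc. prefers to move first.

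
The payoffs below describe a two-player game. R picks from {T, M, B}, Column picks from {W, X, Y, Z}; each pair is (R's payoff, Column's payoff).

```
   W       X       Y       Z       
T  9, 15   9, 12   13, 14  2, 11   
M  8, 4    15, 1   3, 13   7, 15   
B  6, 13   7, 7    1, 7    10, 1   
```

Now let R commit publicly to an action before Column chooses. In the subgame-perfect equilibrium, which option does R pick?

Solve by backward induction (R leads).
- T: Column compares 15, 12, 14, 11 and picks W; R would get 9.
- M: Column compares 4, 1, 13, 15 and picks Z; R would get 7.
- B: Column compares 13, 7, 7, 1 and picks W; R would get 6.
Among 9, 7, 6, the best is 9 at T. Subgame-perfect outcome: (T, W) with payoffs (9, 15).

T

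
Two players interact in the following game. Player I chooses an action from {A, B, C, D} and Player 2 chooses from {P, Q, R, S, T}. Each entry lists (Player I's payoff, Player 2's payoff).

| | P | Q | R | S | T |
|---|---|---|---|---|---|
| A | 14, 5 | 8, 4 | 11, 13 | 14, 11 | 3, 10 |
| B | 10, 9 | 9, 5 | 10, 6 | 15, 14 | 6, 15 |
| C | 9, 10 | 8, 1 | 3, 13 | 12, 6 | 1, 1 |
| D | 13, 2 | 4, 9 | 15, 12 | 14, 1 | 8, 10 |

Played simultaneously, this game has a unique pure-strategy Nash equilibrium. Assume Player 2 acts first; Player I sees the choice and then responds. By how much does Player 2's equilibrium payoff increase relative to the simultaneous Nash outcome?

Solve by backward induction (Player 2 leads).
- P: BR = A, leader payoff 5.
- Q: BR = B, leader payoff 5.
- R: BR = D, leader payoff 12.
- S: BR = B, leader payoff 14.
- T: BR = D, leader payoff 10.
Player 2's induced payoffs are 5, 5, 12, 14, 10, so Player 2 commits to S. Subgame-perfect outcome: (B, S) with payoffs (15, 14).
For the simultaneous game, intersect best replies.
Player I's best replies: P→A; Q→B; R→D; S→B; T→D.
Player 2's best replies: A→R; B→T; C→R; D→R.
Only (D, R) has each player best-responding; Nash payoffs (15, 12).
Player 2's commitment gain: 14 − 12 = 2.

2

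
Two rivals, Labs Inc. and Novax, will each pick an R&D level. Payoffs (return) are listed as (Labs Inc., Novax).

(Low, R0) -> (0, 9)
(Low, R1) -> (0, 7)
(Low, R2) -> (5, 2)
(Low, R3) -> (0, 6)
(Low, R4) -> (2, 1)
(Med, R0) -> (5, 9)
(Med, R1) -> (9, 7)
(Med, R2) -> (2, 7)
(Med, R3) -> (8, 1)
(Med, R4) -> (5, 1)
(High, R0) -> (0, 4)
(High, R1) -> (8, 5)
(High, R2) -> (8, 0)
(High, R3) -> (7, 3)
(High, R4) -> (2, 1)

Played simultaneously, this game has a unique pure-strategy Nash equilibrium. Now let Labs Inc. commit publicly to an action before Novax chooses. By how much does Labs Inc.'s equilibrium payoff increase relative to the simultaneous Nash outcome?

Work backward from Novax's decision.
- Low: Novax compares 9, 7, 2, 6, 1 and picks R0; Labs Inc. would get 0.
- Med: Novax compares 9, 7, 7, 1, 1 and picks R0; Labs Inc. would get 5.
- High: Novax compares 4, 5, 0, 3, 1 and picks R1; Labs Inc. would get 8.
Maximizing over 0, 5, 8, Labs Inc. chooses High. Subgame-perfect outcome: (High, R1) with payoffs (8, 5).
Under simultaneous play:
Labs Inc.'s best replies: R0→Med; R1→Med; R2→High; R3→Med; R4→Med.
Novax's best replies: Low→R0; Med→R0; High→R1.
The unique mutual best reply is (Med, R0), giving (5, 9).
Labs Inc.'s commitment gain: 8 − 5 = 3.

3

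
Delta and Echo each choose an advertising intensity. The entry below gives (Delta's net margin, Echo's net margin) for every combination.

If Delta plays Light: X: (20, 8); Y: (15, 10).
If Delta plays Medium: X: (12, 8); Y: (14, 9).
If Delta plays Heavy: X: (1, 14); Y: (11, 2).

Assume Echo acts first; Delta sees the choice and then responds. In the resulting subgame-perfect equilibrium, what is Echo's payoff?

Work backward from Delta's decision.
- X → Delta plays Light (best of 20, 12, 1); Echo gets 8.
- Y → Delta plays Light (best of 15, 14, 11); Echo gets 10.
Maximizing over 8, 10, Echo chooses Y. Subgame-perfect outcome: (Light, Y) with payoffs (15, 10).

10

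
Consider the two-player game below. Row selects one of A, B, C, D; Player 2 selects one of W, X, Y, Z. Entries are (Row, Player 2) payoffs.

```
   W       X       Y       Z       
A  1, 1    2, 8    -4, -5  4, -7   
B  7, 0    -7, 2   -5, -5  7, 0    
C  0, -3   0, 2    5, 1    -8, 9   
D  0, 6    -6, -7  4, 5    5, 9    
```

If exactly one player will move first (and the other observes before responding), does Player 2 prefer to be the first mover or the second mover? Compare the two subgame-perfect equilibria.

second

If Row leads: Player 2's best replies are A→X, B→X, C→Z, D→Z; Row's induced payoffs 2, -7, -8, 5; outcome (D, Z), payoffs (5, 9).
If Player 2 leads: Row's best replies are W→B, X→A, Y→C, Z→B; Player 2's induced payoffs 0, 8, 1, 0; outcome (A, X), payoffs (2, 8).
Player 2 gets 8 moving first and 9 moving second, so Player 2 prefers to move second.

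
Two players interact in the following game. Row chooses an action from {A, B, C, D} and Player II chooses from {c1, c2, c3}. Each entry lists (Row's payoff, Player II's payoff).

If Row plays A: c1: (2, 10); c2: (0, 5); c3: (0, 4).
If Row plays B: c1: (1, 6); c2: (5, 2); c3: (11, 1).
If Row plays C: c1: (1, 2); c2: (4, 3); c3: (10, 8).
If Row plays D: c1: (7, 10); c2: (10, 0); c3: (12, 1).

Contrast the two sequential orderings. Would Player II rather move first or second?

If Row leads: Player II's best replies are A→c1, B→c1, C→c3, D→c1; Row's induced payoffs 2, 1, 10, 7; outcome (C, c3), payoffs (10, 8).
If Player II leads: Row's best replies are c1→D, c2→D, c3→D; Player II's induced payoffs 10, 0, 1; outcome (D, c1), payoffs (7, 10).
Player II gets 10 moving first and 8 moving second, so Player II prefers to move first.

first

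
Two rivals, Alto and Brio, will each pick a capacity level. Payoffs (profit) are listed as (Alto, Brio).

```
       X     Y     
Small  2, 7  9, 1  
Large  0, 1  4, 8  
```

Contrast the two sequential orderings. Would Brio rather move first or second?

If Alto leads: Brio's best replies are Small→X, Large→Y; Alto's induced payoffs 2, 4; outcome (Large, Y), payoffs (4, 8).
If Brio leads: Alto's best replies are X→Small, Y→Small; Brio's induced payoffs 7, 1; outcome (Small, X), payoffs (2, 7).
Brio gets 7 moving first and 8 moving second, so Brio prefers to move second.

second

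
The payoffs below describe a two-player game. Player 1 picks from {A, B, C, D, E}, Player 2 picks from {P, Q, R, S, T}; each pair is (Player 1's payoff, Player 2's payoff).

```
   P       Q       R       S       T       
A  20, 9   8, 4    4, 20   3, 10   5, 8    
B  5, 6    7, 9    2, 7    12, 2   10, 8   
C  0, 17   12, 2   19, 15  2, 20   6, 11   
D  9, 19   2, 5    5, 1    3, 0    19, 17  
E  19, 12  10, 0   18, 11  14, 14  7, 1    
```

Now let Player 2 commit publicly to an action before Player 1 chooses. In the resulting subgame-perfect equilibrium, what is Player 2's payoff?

Work backward from Player 1's decision.
- P: BR = A, leader payoff 9.
- Q: BR = C, leader payoff 2.
- R: BR = C, leader payoff 15.
- S: BR = E, leader payoff 14.
- T: BR = D, leader payoff 17.
Maximizing over 9, 2, 15, 14, 17, Player 2 chooses T. Subgame-perfect outcome: (D, T) with payoffs (19, 17).

17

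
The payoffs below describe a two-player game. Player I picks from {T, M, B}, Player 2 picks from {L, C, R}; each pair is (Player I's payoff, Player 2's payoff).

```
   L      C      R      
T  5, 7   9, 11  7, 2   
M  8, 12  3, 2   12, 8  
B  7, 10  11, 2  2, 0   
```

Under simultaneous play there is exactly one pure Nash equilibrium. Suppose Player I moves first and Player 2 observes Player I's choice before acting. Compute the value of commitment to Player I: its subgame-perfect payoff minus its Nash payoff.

Player 2 best-responds to each possible Player I move:
- T: Player 2 compares 7, 11, 2 and picks C; Player I would get 9.
- M: Player 2 compares 12, 2, 8 and picks L; Player I would get 8.
- B: Player 2 compares 10, 2, 0 and picks L; Player I would get 7.
Among 9, 8, 7, the best is 9 at T. Subgame-perfect outcome: (T, C) with payoffs (9, 11).
Under simultaneous play:
Player I's best replies: L→M; C→B; R→M.
Player 2's best replies: T→C; M→L; B→L.
The unique mutual best reply is (M, L), giving (8, 12).
Player I's commitment gain: 9 − 8 = 1.

1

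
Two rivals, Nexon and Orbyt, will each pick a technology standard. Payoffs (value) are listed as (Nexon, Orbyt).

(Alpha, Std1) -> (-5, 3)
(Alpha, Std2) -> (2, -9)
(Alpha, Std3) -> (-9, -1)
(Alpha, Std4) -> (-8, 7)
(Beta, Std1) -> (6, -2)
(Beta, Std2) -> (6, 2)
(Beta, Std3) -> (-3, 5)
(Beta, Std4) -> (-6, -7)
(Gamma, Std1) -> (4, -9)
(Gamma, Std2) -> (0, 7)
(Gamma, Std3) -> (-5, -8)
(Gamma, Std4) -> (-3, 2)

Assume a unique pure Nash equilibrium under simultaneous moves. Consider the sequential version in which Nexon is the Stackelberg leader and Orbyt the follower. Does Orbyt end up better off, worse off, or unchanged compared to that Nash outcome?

Backward induction with Nexon moving first.
- Alpha → Orbyt plays Std4 (best of 3, -9, -1, 7); Nexon gets -8.
- Beta → Orbyt plays Std3 (best of -2, 2, 5, -7); Nexon gets -3.
- Gamma → Orbyt plays Std2 (best of -9, 7, -8, 2); Nexon gets 0.
Among -8, -3, 0, the best is 0 at Gamma. Subgame-perfect outcome: (Gamma, Std2) with payoffs (0, 7).
For the simultaneous game, intersect best replies.
Nexon's best replies: Std1→Beta; Std2→Beta; Std3→Beta; Std4→Gamma.
Orbyt's best replies: Alpha→Std4; Beta→Std3; Gamma→Std2.
The unique mutual best reply is (Beta, Std3), giving (-3, 5).
Orbyt earns 7 sequentially versus 5 at the Nash outcome: better off.

better off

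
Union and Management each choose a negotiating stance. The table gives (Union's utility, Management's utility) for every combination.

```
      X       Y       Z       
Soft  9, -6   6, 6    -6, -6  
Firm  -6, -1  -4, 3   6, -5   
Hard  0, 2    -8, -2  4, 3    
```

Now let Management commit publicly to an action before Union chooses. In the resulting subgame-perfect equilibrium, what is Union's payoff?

6

Union best-responds to each possible Management move:
- X → Union plays Soft (best of 9, -6, 0); Management gets -6.
- Y → Union plays Soft (best of 6, -4, -8); Management gets 6.
- Z → Union plays Firm (best of -6, 6, 4); Management gets -5.
Among -6, 6, -5, the best is 6 at Y. Subgame-perfect outcome: (Soft, Y) with payoffs (6, 6).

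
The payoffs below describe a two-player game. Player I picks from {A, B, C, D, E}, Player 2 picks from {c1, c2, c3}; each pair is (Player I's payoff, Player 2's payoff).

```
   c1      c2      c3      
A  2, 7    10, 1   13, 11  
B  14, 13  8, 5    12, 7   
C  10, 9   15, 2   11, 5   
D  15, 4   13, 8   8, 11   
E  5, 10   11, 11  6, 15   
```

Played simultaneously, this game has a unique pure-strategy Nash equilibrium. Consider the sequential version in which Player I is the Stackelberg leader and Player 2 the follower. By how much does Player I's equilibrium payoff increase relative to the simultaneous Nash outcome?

1

Work backward from Player 2's decision.
- A → Player 2 plays c3 (best of 7, 1, 11); Player I gets 13.
- B → Player 2 plays c1 (best of 13, 5, 7); Player I gets 14.
- C → Player 2 plays c1 (best of 9, 2, 5); Player I gets 10.
- D → Player 2 plays c3 (best of 4, 8, 11); Player I gets 8.
- E → Player 2 plays c3 (best of 10, 11, 15); Player I gets 6.
Maximizing over 13, 14, 10, 8, 6, Player I chooses B. Subgame-perfect outcome: (B, c1) with payoffs (14, 13).
Under simultaneous play:
Player I's best replies: c1→D; c2→C; c3→A.
Player 2's best replies: A→c3; B→c1; C→c1; D→c3; E→c3.
The unique mutual best reply is (A, c3), giving (13, 11).
Player I's commitment gain: 14 − 13 = 1.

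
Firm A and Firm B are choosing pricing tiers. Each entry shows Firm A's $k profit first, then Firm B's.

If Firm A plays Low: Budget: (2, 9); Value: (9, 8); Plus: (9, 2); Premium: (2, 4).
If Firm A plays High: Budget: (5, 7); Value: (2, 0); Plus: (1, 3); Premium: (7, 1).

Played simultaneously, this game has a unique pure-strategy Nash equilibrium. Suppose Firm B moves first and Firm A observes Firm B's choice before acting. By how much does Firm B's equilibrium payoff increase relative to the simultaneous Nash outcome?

1

Firm A best-responds to each possible Firm B move:
- Budget: Firm A compares 2, 5 and picks High; Firm B would get 7.
- Value: Firm A compares 9, 2 and picks Low; Firm B would get 8.
- Plus: Firm A compares 9, 1 and picks Low; Firm B would get 2.
- Premium: Firm A compares 2, 7 and picks High; Firm B would get 1.
Among 7, 8, 2, 1, the best is 8 at Value. Subgame-perfect outcome: (Low, Value) with payoffs (9, 8).
For the simultaneous game, intersect best replies.
Firm A's best replies: Budget→High; Value→Low; Plus→Low; Premium→High.
Firm B's best replies: Low→Budget; High→Budget.
Only (High, Budget) has each player best-responding; Nash payoffs (5, 7).
Firm B's commitment gain: 8 − 7 = 1.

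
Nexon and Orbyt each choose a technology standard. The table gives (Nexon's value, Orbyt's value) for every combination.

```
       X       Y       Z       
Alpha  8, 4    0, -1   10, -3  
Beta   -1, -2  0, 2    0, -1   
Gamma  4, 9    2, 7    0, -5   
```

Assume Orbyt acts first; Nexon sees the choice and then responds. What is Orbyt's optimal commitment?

Y

Work backward from Nexon's decision.
- X → Nexon plays Alpha (best of 8, -1, 4); Orbyt gets 4.
- Y → Nexon plays Gamma (best of 0, 0, 2); Orbyt gets 7.
- Z → Nexon plays Alpha (best of 10, 0, 0); Orbyt gets -3.
Among 4, 7, -3, the best is 7 at Y. Subgame-perfect outcome: (Gamma, Y) with payoffs (2, 7).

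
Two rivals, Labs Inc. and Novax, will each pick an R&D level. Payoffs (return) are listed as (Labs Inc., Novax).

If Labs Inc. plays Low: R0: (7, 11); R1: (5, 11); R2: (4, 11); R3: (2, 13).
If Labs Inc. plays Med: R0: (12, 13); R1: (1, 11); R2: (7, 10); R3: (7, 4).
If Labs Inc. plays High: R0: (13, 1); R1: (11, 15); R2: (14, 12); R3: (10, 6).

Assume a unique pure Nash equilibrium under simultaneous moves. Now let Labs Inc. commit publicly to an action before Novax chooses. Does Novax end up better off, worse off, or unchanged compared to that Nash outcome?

worse off

Work backward from Novax's decision.
- Low: BR = R3, leader payoff 2.
- Med: BR = R0, leader payoff 12.
- High: BR = R1, leader payoff 11.
Among 2, 12, 11, the best is 12 at Med. Subgame-perfect outcome: (Med, R0) with payoffs (12, 13).
Now find the simultaneous Nash equilibrium.
Labs Inc.'s best replies: R0→High; R1→High; R2→High; R3→High.
Novax's best replies: Low→R3; Med→R0; High→R1.
Only (High, R1) has each player best-responding; Nash payoffs (11, 15).
Novax earns 13 sequentially versus 15 at the Nash outcome: worse off.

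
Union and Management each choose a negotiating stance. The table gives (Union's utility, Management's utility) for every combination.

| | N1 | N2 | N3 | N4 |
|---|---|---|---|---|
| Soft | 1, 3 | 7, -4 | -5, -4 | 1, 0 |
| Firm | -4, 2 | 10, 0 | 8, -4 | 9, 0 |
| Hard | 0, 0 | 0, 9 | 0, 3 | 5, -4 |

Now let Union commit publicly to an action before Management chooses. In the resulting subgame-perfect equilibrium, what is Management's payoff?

Solve by backward induction (Union leads).
- Soft: Management compares 3, -4, -4, 0 and picks N1; Union would get 1.
- Firm: Management compares 2, 0, -4, 0 and picks N1; Union would get -4.
- Hard: Management compares 0, 9, 3, -4 and picks N2; Union would get 0.
Maximizing over 1, -4, 0, Union chooses Soft. Subgame-perfect outcome: (Soft, N1) with payoffs (1, 3).

3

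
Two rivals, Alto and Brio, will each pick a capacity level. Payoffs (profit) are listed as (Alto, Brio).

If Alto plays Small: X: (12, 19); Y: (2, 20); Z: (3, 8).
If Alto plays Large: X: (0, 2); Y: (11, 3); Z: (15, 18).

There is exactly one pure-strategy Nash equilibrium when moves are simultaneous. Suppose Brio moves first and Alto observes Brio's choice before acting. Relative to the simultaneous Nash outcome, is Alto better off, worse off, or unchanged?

worse off

Backward induction with Brio moving first.
- X: Alto compares 12, 0 and picks Small; Brio would get 19.
- Y: Alto compares 2, 11 and picks Large; Brio would get 3.
- Z: Alto compares 3, 15 and picks Large; Brio would get 18.
Brio's induced payoffs are 19, 3, 18, so Brio commits to X. Subgame-perfect outcome: (Small, X) with payoffs (12, 19).
Under simultaneous play:
Alto's best replies: X→Small; Y→Large; Z→Large.
Brio's best replies: Small→Y; Large→Z.
The unique mutual best reply is (Large, Z), giving (15, 18).
Alto earns 12 sequentially versus 15 at the Nash outcome: worse off.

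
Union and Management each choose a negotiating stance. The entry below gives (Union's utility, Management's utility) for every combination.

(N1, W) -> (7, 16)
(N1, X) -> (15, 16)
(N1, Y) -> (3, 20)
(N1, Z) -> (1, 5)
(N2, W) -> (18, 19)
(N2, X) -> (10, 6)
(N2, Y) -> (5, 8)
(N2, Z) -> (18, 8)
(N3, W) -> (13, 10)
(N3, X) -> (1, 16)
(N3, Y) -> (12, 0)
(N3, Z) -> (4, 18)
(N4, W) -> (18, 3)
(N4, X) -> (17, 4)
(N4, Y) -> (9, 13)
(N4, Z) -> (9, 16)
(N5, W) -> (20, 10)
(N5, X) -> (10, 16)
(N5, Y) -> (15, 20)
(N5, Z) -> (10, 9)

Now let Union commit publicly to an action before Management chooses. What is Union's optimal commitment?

Work backward from Management's decision.
- N1 → Management plays Y (best of 16, 16, 20, 5); Union gets 3.
- N2 → Management plays W (best of 19, 6, 8, 8); Union gets 18.
- N3 → Management plays Z (best of 10, 16, 0, 18); Union gets 4.
- N4 → Management plays Z (best of 3, 4, 13, 16); Union gets 9.
- N5 → Management plays Y (best of 10, 16, 20, 9); Union gets 15.
Among 3, 18, 4, 9, 15, the best is 18 at N2. Subgame-perfect outcome: (N2, W) with payoffs (18, 19).

N2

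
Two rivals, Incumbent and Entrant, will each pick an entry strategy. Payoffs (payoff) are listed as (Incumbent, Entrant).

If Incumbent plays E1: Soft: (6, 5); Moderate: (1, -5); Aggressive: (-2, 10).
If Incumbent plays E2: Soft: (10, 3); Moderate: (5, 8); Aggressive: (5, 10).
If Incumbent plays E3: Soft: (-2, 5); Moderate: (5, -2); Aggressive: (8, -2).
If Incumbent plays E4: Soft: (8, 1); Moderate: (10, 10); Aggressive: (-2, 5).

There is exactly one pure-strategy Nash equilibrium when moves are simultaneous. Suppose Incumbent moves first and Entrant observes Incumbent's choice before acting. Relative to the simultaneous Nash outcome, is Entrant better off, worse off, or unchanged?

Entrant best-responds to each possible Incumbent move:
- E1 → Entrant plays Aggressive (best of 5, -5, 10); Incumbent gets -2.
- E2 → Entrant plays Aggressive (best of 3, 8, 10); Incumbent gets 5.
- E3 → Entrant plays Soft (best of 5, -2, -2); Incumbent gets -2.
- E4 → Entrant plays Moderate (best of 1, 10, 5); Incumbent gets 10.
Incumbent's induced payoffs are -2, 5, -2, 10, so Incumbent commits to E4. Subgame-perfect outcome: (E4, Moderate) with payoffs (10, 10).
Under simultaneous play:
Incumbent's best replies: Soft→E2; Moderate→E4; Aggressive→E3.
Entrant's best replies: E1→Aggressive; E2→Aggressive; E3→Soft; E4→Moderate.
The unique mutual best reply is (E4, Moderate), giving (10, 10).
Entrant earns 10 sequentially versus 10 at the Nash outcome: unchanged.

unchanged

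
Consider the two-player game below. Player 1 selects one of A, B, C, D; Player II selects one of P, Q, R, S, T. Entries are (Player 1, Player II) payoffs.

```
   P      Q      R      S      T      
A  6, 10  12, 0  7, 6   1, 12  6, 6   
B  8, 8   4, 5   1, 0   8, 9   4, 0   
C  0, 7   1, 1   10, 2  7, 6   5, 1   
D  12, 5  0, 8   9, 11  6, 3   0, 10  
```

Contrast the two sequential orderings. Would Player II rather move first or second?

If Player 1 leads: Player II's best replies are A→S, B→S, C→P, D→R; Player 1's induced payoffs 1, 8, 0, 9; outcome (D, R), payoffs (9, 11).
If Player II leads: Player 1's best replies are P→D, Q→A, R→C, S→B, T→A; Player II's induced payoffs 5, 0, 2, 9, 6; outcome (B, S), payoffs (8, 9).
Player II gets 9 moving first and 11 moving second, so Player II prefers to move second.

second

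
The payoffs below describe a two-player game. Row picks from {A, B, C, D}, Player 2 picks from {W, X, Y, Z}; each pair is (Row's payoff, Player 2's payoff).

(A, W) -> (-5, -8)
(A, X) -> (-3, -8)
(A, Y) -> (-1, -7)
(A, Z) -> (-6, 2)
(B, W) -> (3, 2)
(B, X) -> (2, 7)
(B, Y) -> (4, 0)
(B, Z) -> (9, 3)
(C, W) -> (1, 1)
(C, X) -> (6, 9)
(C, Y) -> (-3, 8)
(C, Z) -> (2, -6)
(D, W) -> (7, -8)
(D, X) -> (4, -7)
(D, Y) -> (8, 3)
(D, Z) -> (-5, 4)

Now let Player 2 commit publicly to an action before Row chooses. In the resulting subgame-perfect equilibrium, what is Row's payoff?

Work backward from Row's decision.
- W: BR = D, leader payoff -8.
- X: BR = C, leader payoff 9.
- Y: BR = D, leader payoff 3.
- Z: BR = B, leader payoff 3.
Among -8, 9, 3, 3, the best is 9 at X. Subgame-perfect outcome: (C, X) with payoffs (6, 9).

6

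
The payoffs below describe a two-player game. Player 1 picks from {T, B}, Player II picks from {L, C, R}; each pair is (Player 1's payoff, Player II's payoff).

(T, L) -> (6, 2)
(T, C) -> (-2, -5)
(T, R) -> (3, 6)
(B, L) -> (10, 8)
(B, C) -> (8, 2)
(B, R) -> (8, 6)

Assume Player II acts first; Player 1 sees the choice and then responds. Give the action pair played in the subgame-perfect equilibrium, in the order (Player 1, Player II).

(B, L)

Backward induction with Player II moving first.
- L: Player 1 compares 6, 10 and picks B; Player II would get 8.
- C: Player 1 compares -2, 8 and picks B; Player II would get 2.
- R: Player 1 compares 3, 8 and picks B; Player II would get 6.
Among 8, 2, 6, the best is 8 at L. Subgame-perfect outcome: (B, L) with payoffs (10, 8).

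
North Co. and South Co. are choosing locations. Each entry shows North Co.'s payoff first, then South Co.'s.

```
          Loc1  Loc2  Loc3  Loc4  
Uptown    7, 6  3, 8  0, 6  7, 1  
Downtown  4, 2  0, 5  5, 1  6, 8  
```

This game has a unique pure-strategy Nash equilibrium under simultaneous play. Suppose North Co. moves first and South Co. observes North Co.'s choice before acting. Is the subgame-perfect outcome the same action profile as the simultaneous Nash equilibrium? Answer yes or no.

no

South Co. best-responds to each possible North Co. move:
- Uptown: BR = Loc2, leader payoff 3.
- Downtown: BR = Loc4, leader payoff 6.
North Co.'s induced payoffs are 3, 6, so North Co. commits to Downtown. Subgame-perfect outcome: (Downtown, Loc4) with payoffs (6, 8).
For the simultaneous game, intersect best replies.
North Co.'s best replies: Loc1→Uptown; Loc2→Uptown; Loc3→Downtown; Loc4→Uptown.
South Co.'s best replies: Uptown→Loc2; Downtown→Loc4.
Only (Uptown, Loc2) has each player best-responding; Nash payoffs (3, 8).
Sequential outcome (Downtown, Loc4) differs from the Nash profile (Uptown, Loc2).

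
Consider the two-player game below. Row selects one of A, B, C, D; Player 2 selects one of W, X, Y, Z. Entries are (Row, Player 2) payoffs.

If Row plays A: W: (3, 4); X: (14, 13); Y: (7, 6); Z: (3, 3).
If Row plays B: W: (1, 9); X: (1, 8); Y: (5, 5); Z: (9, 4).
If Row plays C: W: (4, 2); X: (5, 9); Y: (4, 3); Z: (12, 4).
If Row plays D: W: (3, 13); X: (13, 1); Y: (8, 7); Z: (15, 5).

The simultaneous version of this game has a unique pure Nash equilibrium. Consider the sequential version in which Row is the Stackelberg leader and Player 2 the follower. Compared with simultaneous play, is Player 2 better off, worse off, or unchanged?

Work backward from Player 2's decision.
- A → Player 2 plays X (best of 4, 13, 6, 3); Row gets 14.
- B → Player 2 plays W (best of 9, 8, 5, 4); Row gets 1.
- C → Player 2 plays X (best of 2, 9, 3, 4); Row gets 5.
- D → Player 2 plays W (best of 13, 1, 7, 5); Row gets 3.
Maximizing over 14, 1, 5, 3, Row chooses A. Subgame-perfect outcome: (A, X) with payoffs (14, 13).
Under simultaneous play:
Row's best replies: W→C; X→A; Y→D; Z→D.
Player 2's best replies: A→X; B→W; C→X; D→W.
The unique mutual best reply is (A, X), giving (14, 13).
Player 2 earns 13 sequentially versus 13 at the Nash outcome: unchanged.

unchanged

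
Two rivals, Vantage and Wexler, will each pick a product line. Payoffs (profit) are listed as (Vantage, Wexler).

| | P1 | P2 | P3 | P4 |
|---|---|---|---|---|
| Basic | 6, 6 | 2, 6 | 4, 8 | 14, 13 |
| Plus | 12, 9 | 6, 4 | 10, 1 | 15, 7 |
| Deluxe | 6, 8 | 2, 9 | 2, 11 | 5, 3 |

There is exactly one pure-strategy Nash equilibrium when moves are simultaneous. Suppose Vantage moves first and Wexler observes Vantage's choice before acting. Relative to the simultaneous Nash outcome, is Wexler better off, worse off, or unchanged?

Work backward from Wexler's decision.
- Basic → Wexler plays P4 (best of 6, 6, 8, 13); Vantage gets 14.
- Plus → Wexler plays P1 (best of 9, 4, 1, 7); Vantage gets 12.
- Deluxe → Wexler plays P3 (best of 8, 9, 11, 3); Vantage gets 2.
Maximizing over 14, 12, 2, Vantage chooses Basic. Subgame-perfect outcome: (Basic, P4) with payoffs (14, 13).
Now find the simultaneous Nash equilibrium.
Vantage's best replies: P1→Plus; P2→Plus; P3→Plus; P4→Plus.
Wexler's best replies: Basic→P4; Plus→P1; Deluxe→P3.
The unique mutual best reply is (Plus, P1), giving (12, 9).
Wexler earns 13 sequentially versus 9 at the Nash outcome: better off.

better off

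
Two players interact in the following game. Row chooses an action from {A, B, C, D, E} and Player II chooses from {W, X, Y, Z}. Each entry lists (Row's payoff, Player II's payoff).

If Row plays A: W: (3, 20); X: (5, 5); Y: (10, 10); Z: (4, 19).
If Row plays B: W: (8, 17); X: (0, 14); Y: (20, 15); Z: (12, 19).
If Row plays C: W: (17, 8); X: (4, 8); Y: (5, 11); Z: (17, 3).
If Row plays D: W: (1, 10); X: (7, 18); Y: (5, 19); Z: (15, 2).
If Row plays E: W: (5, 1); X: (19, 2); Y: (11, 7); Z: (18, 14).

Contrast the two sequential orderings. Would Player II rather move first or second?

first

If Row leads: Player II's best replies are A→W, B→Z, C→Y, D→Y, E→Z; Row's induced payoffs 3, 12, 5, 5, 18; outcome (E, Z), payoffs (18, 14).
If Player II leads: Row's best replies are W→C, X→E, Y→B, Z→E; Player II's induced payoffs 8, 2, 15, 14; outcome (B, Y), payoffs (20, 15).
Player II gets 15 moving first and 14 moving second, so Player II prefers to move first.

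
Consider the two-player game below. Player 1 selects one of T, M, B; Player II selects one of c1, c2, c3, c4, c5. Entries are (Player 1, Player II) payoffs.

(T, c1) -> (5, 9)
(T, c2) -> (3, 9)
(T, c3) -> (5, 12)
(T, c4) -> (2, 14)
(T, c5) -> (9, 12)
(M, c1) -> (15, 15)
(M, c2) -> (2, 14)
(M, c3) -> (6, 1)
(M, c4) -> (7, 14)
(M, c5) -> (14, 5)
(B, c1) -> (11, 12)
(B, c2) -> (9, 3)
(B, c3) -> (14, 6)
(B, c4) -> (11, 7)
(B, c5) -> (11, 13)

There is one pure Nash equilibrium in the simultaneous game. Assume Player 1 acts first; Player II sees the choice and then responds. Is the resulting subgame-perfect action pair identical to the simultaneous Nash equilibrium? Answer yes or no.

yes

Solve by backward induction (Player 1 leads).
- T: Player II compares 9, 9, 12, 14, 12 and picks c4; Player 1 would get 2.
- M: Player II compares 15, 14, 1, 14, 5 and picks c1; Player 1 would get 15.
- B: Player II compares 12, 3, 6, 7, 13 and picks c5; Player 1 would get 11.
Among 2, 15, 11, the best is 15 at M. Subgame-perfect outcome: (M, c1) with payoffs (15, 15).
For the simultaneous game, intersect best replies.
Player 1's best replies: c1→M; c2→B; c3→B; c4→B; c5→M.
Player II's best replies: T→c4; M→c1; B→c5.
Only (M, c1) has each player best-responding; Nash payoffs (15, 15).
Sequential outcome (M, c1) coincides with the Nash profile (M, c1).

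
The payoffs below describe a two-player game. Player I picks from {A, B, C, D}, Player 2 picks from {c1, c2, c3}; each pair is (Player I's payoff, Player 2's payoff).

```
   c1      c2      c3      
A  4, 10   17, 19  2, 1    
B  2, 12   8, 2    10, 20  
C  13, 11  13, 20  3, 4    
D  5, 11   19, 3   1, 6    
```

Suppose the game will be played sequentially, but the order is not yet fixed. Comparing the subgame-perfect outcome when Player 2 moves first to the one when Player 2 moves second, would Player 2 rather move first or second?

If Player I leads: Player 2's best replies are A→c2, B→c3, C→c2, D→c1; Player I's induced payoffs 17, 10, 13, 5; outcome (A, c2), payoffs (17, 19).
If Player 2 leads: Player I's best replies are c1→C, c2→D, c3→B; Player 2's induced payoffs 11, 3, 20; outcome (B, c3), payoffs (10, 20).
Player 2 gets 20 moving first and 19 moving second, so Player 2 prefers to move first.

first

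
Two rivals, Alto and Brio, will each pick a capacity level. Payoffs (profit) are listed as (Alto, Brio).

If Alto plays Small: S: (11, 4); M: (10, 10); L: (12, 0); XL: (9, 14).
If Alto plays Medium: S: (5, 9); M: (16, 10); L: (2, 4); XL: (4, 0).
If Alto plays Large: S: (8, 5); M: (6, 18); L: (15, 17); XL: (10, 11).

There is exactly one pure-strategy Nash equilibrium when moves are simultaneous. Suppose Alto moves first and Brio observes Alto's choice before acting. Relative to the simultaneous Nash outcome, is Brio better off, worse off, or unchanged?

Work backward from Brio's decision.
- Small → Brio plays XL (best of 4, 10, 0, 14); Alto gets 9.
- Medium → Brio plays M (best of 9, 10, 4, 0); Alto gets 16.
- Large → Brio plays M (best of 5, 18, 17, 11); Alto gets 6.
Maximizing over 9, 16, 6, Alto chooses Medium. Subgame-perfect outcome: (Medium, M) with payoffs (16, 10).
For the simultaneous game, intersect best replies.
Alto's best replies: S→Small; M→Medium; L→Large; XL→Large.
Brio's best replies: Small→XL; Medium→M; Large→M.
The unique mutual best reply is (Medium, M), giving (16, 10).
Brio earns 10 sequentially versus 10 at the Nash outcome: unchanged.

unchanged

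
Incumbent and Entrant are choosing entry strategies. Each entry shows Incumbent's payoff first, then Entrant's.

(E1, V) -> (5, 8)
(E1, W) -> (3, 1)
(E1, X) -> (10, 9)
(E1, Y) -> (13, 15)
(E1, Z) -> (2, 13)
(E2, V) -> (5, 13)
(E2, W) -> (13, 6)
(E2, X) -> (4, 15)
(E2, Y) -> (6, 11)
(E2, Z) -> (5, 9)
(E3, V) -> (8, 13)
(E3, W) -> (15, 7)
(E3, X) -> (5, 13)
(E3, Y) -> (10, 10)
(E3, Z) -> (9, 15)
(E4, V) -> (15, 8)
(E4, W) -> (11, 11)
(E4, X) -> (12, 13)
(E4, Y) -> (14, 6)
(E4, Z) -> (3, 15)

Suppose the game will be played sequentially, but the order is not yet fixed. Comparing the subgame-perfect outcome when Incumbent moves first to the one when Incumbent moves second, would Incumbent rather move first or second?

If Incumbent leads: Entrant's best replies are E1→Y, E2→X, E3→Z, E4→Z; Incumbent's induced payoffs 13, 4, 9, 3; outcome (E1, Y), payoffs (13, 15).
If Entrant leads: Incumbent's best replies are V→E4, W→E3, X→E4, Y→E4, Z→E3; Entrant's induced payoffs 8, 7, 13, 6, 15; outcome (E3, Z), payoffs (9, 15).
Incumbent gets 13 moving first and 9 moving second, so Incumbent prefers to move first.

first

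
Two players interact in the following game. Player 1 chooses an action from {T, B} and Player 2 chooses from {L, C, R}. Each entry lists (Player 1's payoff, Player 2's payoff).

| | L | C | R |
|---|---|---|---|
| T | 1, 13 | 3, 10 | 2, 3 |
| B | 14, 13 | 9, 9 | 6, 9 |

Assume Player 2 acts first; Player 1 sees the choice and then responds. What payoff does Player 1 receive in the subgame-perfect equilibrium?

Player 1 best-responds to each possible Player 2 move:
- L: BR = B, leader payoff 13.
- C: BR = B, leader payoff 9.
- R: BR = B, leader payoff 9.
Player 2's induced payoffs are 13, 9, 9, so Player 2 commits to L. Subgame-perfect outcome: (B, L) with payoffs (14, 13).

14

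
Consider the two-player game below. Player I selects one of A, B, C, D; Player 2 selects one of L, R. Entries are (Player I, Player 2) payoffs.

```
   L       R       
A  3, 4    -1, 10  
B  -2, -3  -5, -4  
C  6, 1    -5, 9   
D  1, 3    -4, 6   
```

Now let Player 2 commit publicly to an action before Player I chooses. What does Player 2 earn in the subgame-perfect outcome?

10

Work backward from Player I's decision.
- L: BR = C, leader payoff 1.
- R: BR = A, leader payoff 10.
Player 2's induced payoffs are 1, 10, so Player 2 commits to R. Subgame-perfect outcome: (A, R) with payoffs (-1, 10).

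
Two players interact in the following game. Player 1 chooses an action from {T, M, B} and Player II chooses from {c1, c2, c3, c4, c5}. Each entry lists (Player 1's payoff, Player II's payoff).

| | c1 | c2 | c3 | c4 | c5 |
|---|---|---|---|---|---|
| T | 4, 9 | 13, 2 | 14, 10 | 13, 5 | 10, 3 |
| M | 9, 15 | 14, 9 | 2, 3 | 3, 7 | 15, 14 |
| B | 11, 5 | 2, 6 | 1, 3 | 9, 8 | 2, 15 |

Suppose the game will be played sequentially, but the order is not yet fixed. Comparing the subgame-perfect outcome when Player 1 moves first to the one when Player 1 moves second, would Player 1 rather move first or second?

second

If Player 1 leads: Player II's best replies are T→c3, M→c1, B→c5; Player 1's induced payoffs 14, 9, 2; outcome (T, c3), payoffs (14, 10).
If Player II leads: Player 1's best replies are c1→B, c2→M, c3→T, c4→T, c5→M; Player II's induced payoffs 5, 9, 10, 5, 14; outcome (M, c5), payoffs (15, 14).
Player 1 gets 14 moving first and 15 moving second, so Player 1 prefers to move second.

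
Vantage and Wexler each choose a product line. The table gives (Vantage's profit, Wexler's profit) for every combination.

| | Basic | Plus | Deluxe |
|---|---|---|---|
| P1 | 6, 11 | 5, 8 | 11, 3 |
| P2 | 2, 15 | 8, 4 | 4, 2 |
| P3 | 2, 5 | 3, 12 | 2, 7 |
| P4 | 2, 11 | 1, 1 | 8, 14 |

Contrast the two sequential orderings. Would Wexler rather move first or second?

If Vantage leads: Wexler's best replies are P1→Basic, P2→Basic, P3→Plus, P4→Deluxe; Vantage's induced payoffs 6, 2, 3, 8; outcome (P4, Deluxe), payoffs (8, 14).
If Wexler leads: Vantage's best replies are Basic→P1, Plus→P2, Deluxe→P1; Wexler's induced payoffs 11, 4, 3; outcome (P1, Basic), payoffs (6, 11).
Wexler gets 11 moving first and 14 moving second, so Wexler prefers to move second.

second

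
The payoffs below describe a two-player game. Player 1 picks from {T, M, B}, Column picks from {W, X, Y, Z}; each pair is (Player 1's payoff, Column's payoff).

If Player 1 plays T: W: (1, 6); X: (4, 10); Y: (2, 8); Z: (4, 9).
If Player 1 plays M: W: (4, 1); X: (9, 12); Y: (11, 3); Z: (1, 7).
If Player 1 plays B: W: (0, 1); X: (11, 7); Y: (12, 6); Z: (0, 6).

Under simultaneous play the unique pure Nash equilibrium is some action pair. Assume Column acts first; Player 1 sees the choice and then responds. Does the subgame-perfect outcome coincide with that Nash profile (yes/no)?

Player 1 best-responds to each possible Column move:
- W: Player 1 compares 1, 4, 0 and picks M; Column would get 1.
- X: Player 1 compares 4, 9, 11 and picks B; Column would get 7.
- Y: Player 1 compares 2, 11, 12 and picks B; Column would get 6.
- Z: Player 1 compares 4, 1, 0 and picks T; Column would get 9.
Column's induced payoffs are 1, 7, 6, 9, so Column commits to Z. Subgame-perfect outcome: (T, Z) with payoffs (4, 9).
Under simultaneous play:
Player 1's best replies: W→M; X→B; Y→B; Z→T.
Column's best replies: T→X; M→X; B→X.
The unique mutual best reply is (B, X), giving (11, 7).
Sequential outcome (T, Z) differs from the Nash profile (B, X).

no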